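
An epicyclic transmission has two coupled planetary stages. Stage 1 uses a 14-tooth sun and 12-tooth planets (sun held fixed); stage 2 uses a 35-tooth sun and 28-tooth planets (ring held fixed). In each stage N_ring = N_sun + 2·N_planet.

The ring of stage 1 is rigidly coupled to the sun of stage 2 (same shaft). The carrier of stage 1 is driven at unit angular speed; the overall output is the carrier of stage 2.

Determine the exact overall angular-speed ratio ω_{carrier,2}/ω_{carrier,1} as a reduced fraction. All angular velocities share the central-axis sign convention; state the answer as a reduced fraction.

Stage 1: N_ring = 14 + 2·12 = 38
Stage 1: 14(ω_s−ω_c) = −38(ω_r−ω_c),  ω_s=0, ω_c=1
Stage 1: ω_r = 1 − (14/38)(0−1) = 26/19
  ⇒ ω_r¹/ω_c¹ = 26/19
Stage 2: N_ring = 35 + 2·28 = 91
Stage 2: 35(ω_s−ω_c) = −91(ω_r−ω_c),  ω_r=0, ω_s=1
Stage 2: 35(1−ω_c) = −91(0−ω_c)  ⇒  126ω_c = 35  ⇒  ω_c = 5/18
  ⇒ ω_c²/ω_s² = 5/18
Coupling ω_s² = ω_r¹ ⇒ overall = 26/19 × 5/18 = 65/171

65/171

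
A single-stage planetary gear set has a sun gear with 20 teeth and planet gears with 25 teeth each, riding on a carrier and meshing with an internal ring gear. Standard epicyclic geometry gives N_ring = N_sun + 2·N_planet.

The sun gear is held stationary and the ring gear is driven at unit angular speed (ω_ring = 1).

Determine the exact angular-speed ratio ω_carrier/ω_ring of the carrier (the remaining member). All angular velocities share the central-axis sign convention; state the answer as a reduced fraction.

7/9

N_ring = 20 + 2·25 = 70
20(ω_s−ω_c) = −70(ω_r−ω_c),  ω_s=0, ω_r=1
20(0−ω_c) = −70(1−ω_c)  ⇒  90ω_c = 70  ⇒  ω_c = 7/9
ω_c/ω_r = 7/9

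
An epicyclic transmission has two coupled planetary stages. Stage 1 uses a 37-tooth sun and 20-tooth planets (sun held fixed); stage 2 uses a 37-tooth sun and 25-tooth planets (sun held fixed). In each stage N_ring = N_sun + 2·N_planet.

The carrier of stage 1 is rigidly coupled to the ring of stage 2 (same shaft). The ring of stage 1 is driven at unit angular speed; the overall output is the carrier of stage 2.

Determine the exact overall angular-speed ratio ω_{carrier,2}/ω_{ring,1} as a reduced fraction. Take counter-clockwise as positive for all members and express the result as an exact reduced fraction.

2233/4712

Stage 1: N_ring = 37 + 2·20 = 77
Stage 1: 37(ω_s−ω_c) = −77(ω_r−ω_c),  ω_s=0, ω_r=1
Stage 1: 37(0−ω_c) = −77(1−ω_c)  ⇒  114ω_c = 77  ⇒  ω_c = 77/114
  ⇒ ω_c¹/ω_r¹ = 77/114
Stage 2: N_ring = 37 + 2·25 = 87
Stage 2: 37(ω_s−ω_c) = −87(ω_r−ω_c),  ω_s=0, ω_r=1
Stage 2: 37(0−ω_c) = −87(1−ω_c)  ⇒  124ω_c = 87  ⇒  ω_c = 87/124
  ⇒ ω_c²/ω_r² = 87/124
Coupling ω_r² = ω_c¹ ⇒ overall = 77/114 × 87/124 = 2233/4712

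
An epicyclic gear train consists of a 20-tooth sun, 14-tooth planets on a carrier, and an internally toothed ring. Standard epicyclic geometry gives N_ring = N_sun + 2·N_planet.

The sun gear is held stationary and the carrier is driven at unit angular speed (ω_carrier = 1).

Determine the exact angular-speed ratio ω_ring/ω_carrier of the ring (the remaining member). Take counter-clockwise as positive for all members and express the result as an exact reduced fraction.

17/12

N_ring = 20 + 2·14 = 48
20(ω_s−ω_c) = −48(ω_r−ω_c),  ω_s=0, ω_c=1
ω_r = 1 − (20/48)(0−1) = 17/12
ω_r/ω_c = 17/12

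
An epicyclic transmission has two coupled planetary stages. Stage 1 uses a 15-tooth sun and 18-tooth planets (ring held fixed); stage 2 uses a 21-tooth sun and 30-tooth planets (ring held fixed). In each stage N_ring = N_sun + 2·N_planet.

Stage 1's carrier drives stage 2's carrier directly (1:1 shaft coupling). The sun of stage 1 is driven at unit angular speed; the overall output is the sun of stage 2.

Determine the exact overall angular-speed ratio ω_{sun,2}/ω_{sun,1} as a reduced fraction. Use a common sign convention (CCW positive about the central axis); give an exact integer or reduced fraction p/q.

85/77

Stage 1: N_ring = 15 + 2·18 = 51
Stage 1: 15(ω_s−ω_c) = −51(ω_r−ω_c),  ω_r=0, ω_s=1
Stage 1: 15(1−ω_c) = −51(0−ω_c)  ⇒  66ω_c = 15  ⇒  ω_c = 5/22
  ⇒ ω_c¹/ω_s¹ = 5/22
Stage 2: N_ring = 21 + 2·30 = 81
Stage 2: 21(ω_s−ω_c) = −81(ω_r−ω_c),  ω_r=0, ω_c=1
Stage 2: ω_s = 1 − (81/21)(0−1) = 34/7
  ⇒ ω_s²/ω_c² = 34/7
Coupling ω_c² = ω_c¹ ⇒ overall = 5/22 × 34/7 = 85/77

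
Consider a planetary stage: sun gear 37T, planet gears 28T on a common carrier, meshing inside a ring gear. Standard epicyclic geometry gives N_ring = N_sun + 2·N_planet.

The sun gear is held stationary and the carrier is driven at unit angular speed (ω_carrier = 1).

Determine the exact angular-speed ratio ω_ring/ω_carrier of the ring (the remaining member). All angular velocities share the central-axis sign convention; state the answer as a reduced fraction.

130/93

N_ring = 37 + 2·28 = 93
37(ω_s−ω_c) = −93(ω_r−ω_c),  ω_s=0, ω_c=1
ω_r = 1 − (37/93)(0−1) = 130/93
ω_r/ω_c = 130/93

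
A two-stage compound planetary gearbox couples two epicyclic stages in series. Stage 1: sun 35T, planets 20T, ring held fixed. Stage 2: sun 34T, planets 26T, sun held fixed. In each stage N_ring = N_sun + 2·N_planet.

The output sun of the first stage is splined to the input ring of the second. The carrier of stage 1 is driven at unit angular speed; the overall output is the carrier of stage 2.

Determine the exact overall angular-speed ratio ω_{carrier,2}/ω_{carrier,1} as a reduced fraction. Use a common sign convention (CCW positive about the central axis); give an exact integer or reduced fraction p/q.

473/210

Stage 1: N_ring = 35 + 2·20 = 75
Stage 1: 35(ω_s−ω_c) = −75(ω_r−ω_c),  ω_r=0, ω_c=1
Stage 1: ω_s = 1 − (75/35)(0−1) = 22/7
  ⇒ ω_s¹/ω_c¹ = 22/7
Stage 2: N_ring = 34 + 2·26 = 86
Stage 2: 34(ω_s−ω_c) = −86(ω_r−ω_c),  ω_s=0, ω_r=1
Stage 2: 34(0−ω_c) = −86(1−ω_c)  ⇒  120ω_c = 86  ⇒  ω_c = 43/60
  ⇒ ω_c²/ω_r² = 43/60
Coupling ω_r² = ω_s¹ ⇒ overall = 22/7 × 43/60 = 473/210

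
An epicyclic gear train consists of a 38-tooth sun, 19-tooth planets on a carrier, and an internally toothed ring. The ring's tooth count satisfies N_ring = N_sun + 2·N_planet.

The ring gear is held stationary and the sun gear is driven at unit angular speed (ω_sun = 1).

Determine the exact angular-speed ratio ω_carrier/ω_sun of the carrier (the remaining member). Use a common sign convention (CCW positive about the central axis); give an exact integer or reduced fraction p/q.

N_ring = 38 + 2·19 = 76
38(ω_s−ω_c) = −76(ω_r−ω_c),  ω_r=0, ω_s=1
38(1−ω_c) = −76(0−ω_c)  ⇒  114ω_c = 38  ⇒  ω_c = 1/3
ω_c/ω_s = 1/3

1/3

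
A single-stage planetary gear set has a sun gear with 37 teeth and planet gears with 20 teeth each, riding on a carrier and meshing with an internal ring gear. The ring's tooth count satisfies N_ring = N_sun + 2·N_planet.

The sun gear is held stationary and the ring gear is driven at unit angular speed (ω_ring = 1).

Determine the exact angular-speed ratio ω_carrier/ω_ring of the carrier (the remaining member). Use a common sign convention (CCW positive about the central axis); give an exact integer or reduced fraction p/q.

N_ring = 37 + 2·20 = 77
37(ω_s−ω_c) = −77(ω_r−ω_c),  ω_s=0, ω_r=1
37(0−ω_c) = −77(1−ω_c)  ⇒  114ω_c = 77  ⇒  ω_c = 77/114
ω_c/ω_r = 77/114

77/114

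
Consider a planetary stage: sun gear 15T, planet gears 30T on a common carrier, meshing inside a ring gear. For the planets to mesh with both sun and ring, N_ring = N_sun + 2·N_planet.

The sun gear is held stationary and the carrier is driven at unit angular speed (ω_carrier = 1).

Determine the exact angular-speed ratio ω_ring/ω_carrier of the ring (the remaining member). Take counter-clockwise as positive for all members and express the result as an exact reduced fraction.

N_ring = 15 + 2·30 = 75
15(ω_s−ω_c) = −75(ω_r−ω_c),  ω_s=0, ω_c=1
ω_r = 1 − (15/75)(0−1) = 6/5
ω_r/ω_c = 6/5

6/5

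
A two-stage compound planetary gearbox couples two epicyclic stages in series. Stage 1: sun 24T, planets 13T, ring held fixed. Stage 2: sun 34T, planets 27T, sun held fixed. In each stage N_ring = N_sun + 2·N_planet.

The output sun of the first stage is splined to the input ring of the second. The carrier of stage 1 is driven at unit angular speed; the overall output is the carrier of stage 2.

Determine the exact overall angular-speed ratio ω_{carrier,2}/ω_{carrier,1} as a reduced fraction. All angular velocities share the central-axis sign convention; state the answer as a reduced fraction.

407/183

Stage 1: N_ring = 24 + 2·13 = 50
Stage 1: 24(ω_s−ω_c) = −50(ω_r−ω_c),  ω_r=0, ω_c=1
Stage 1: ω_s = 1 − (50/24)(0−1) = 37/12
  ⇒ ω_s¹/ω_c¹ = 37/12
Stage 2: N_ring = 34 + 2·27 = 88
Stage 2: 34(ω_s−ω_c) = −88(ω_r−ω_c),  ω_s=0, ω_r=1
Stage 2: 34(0−ω_c) = −88(1−ω_c)  ⇒  122ω_c = 88  ⇒  ω_c = 44/61
  ⇒ ω_c²/ω_r² = 44/61
Coupling ω_r² = ω_s¹ ⇒ overall = 37/12 × 44/61 = 407/183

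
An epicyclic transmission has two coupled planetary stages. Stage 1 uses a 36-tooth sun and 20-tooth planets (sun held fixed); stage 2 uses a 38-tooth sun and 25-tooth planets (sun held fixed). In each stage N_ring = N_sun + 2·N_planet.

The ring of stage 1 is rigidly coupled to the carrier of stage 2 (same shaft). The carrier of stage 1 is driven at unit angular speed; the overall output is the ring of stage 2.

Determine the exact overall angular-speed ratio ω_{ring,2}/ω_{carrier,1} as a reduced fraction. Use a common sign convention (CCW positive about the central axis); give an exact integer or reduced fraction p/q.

441/209

Stage 1: N_ring = 36 + 2·20 = 76
Stage 1: 36(ω_s−ω_c) = −76(ω_r−ω_c),  ω_s=0, ω_c=1
Stage 1: ω_r = 1 − (36/76)(0−1) = 28/19
  ⇒ ω_r¹/ω_c¹ = 28/19
Stage 2: N_ring = 38 + 2·25 = 88
Stage 2: 38(ω_s−ω_c) = −88(ω_r−ω_c),  ω_s=0, ω_c=1
Stage 2: ω_r = 1 − (38/88)(0−1) = 63/44
  ⇒ ω_r²/ω_c² = 63/44
Coupling ω_c² = ω_r¹ ⇒ overall = 28/19 × 63/44 = 441/209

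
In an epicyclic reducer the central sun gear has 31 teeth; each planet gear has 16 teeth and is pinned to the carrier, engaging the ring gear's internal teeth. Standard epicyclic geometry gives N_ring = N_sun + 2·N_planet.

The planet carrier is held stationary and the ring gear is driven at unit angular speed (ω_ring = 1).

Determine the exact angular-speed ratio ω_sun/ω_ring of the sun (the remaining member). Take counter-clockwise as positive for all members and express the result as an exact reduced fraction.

N_ring = 31 + 2·16 = 63
31(ω_s−ω_c) = −63(ω_r−ω_c),  ω_c=0, ω_r=1
ω_s = 0 − (63/31)(1−0) = -63/31
ω_s/ω_r = -63/31

-63/31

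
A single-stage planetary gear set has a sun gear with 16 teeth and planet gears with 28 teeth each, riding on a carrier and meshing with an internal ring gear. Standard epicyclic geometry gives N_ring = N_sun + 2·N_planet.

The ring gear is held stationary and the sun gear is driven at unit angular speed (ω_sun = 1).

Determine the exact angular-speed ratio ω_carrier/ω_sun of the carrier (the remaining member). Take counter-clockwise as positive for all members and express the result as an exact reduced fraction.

N_ring = 16 + 2·28 = 72
16(ω_s−ω_c) = −72(ω_r−ω_c),  ω_r=0, ω_s=1
16(1−ω_c) = −72(0−ω_c)  ⇒  88ω_c = 16  ⇒  ω_c = 2/11
ω_c/ω_s = 2/11

2/11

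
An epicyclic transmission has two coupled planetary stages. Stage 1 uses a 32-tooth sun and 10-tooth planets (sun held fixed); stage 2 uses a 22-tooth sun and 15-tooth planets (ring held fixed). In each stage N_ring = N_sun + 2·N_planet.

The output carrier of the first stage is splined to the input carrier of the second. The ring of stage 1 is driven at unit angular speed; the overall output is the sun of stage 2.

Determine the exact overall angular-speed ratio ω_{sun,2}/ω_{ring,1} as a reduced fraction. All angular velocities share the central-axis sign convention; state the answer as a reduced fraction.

481/231

Stage 1: N_ring = 32 + 2·10 = 52
Stage 1: 32(ω_s−ω_c) = −52(ω_r−ω_c),  ω_s=0, ω_r=1
Stage 1: 32(0−ω_c) = −52(1−ω_c)  ⇒  84ω_c = 52  ⇒  ω_c = 13/21
  ⇒ ω_c¹/ω_r¹ = 13/21
Stage 2: N_ring = 22 + 2·15 = 52
Stage 2: 22(ω_s−ω_c) = −52(ω_r−ω_c),  ω_r=0, ω_c=1
Stage 2: ω_s = 1 − (52/22)(0−1) = 37/11
  ⇒ ω_s²/ω_c² = 37/11
Coupling ω_c² = ω_c¹ ⇒ overall = 13/21 × 37/11 = 481/231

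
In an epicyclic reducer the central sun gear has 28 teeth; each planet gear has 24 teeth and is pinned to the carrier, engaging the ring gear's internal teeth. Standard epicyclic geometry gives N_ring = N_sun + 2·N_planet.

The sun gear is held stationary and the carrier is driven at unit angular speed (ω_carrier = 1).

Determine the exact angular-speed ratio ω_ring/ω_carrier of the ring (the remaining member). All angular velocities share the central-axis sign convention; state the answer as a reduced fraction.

26/19

N_ring = 28 + 2·24 = 76
28(ω_s−ω_c) = −76(ω_r−ω_c),  ω_s=0, ω_c=1
ω_r = 1 − (28/76)(0−1) = 26/19
ω_r/ω_c = 26/19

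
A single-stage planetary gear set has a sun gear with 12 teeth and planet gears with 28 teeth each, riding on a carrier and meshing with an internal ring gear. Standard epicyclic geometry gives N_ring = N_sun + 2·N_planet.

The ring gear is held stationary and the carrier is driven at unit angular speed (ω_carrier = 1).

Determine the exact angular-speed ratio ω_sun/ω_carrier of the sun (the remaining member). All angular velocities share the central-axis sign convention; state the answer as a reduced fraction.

N_ring = 12 + 2·28 = 68
12(ω_s−ω_c) = −68(ω_r−ω_c),  ω_r=0, ω_c=1
ω_s = 1 − (68/12)(0−1) = 20/3
ω_s/ω_c = 20/3

20/3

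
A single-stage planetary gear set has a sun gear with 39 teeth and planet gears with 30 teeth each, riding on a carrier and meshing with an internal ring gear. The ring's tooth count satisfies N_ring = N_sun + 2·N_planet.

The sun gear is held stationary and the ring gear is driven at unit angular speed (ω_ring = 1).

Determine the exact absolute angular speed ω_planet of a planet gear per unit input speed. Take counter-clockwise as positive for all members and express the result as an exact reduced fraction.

33/20

N_ring = 39 + 2·30 = 99
39(ω_s−ω_c) = −99(ω_r−ω_c),  ω_s=0, ω_r=1
39(0−ω_c) = −99(1−ω_c)  ⇒  138ω_c = 99  ⇒  ω_c = 33/46
sun–planet: 39·(0−33/46) = −30·(ω_p−ω_c)  ⇒  ω_p−ω_c = −(39/30)·(-33/46) = 429/460
ω_p = 33/46 + 429/460 = 33/20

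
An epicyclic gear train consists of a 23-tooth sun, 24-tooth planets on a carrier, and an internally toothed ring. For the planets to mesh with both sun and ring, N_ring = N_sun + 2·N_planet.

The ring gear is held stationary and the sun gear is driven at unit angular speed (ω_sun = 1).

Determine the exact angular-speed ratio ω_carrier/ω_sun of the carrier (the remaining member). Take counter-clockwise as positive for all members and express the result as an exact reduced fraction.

N_ring = 23 + 2·24 = 71
23(ω_s−ω_c) = −71(ω_r−ω_c),  ω_r=0, ω_s=1
23(1−ω_c) = −71(0−ω_c)  ⇒  94ω_c = 23  ⇒  ω_c = 23/94
ω_c/ω_s = 23/94

23/94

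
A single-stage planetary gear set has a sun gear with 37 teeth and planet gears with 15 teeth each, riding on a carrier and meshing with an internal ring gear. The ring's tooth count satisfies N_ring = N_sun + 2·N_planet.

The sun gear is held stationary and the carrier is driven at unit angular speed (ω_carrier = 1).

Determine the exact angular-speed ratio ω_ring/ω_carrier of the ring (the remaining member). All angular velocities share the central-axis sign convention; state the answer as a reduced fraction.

N_ring = 37 + 2·15 = 67
37(ω_s−ω_c) = −67(ω_r−ω_c),  ω_s=0, ω_c=1
ω_r = 1 − (37/67)(0−1) = 104/67
ω_r/ω_c = 104/67

104/67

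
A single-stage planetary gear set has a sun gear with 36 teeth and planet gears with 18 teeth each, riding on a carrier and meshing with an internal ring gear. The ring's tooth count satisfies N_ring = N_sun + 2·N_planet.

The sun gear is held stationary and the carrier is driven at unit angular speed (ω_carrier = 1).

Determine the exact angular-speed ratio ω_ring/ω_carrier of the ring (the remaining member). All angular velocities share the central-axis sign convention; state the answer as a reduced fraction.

3/2

N_ring = 36 + 2·18 = 72
36(ω_s−ω_c) = −72(ω_r−ω_c),  ω_s=0, ω_c=1
ω_r = 1 − (36/72)(0−1) = 3/2
ω_r/ω_c = 3/2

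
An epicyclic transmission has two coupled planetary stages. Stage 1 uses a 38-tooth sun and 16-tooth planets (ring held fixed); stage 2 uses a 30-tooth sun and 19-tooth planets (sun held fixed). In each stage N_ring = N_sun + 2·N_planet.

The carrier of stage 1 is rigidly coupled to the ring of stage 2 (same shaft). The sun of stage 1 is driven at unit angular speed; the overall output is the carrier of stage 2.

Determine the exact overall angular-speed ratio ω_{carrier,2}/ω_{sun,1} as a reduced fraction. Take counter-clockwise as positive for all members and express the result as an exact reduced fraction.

323/1323

Stage 1: N_ring = 38 + 2·16 = 70
Stage 1: 38(ω_s−ω_c) = −70(ω_r−ω_c),  ω_r=0, ω_s=1
Stage 1: 38(1−ω_c) = −70(0−ω_c)  ⇒  108ω_c = 38  ⇒  ω_c = 19/54
  ⇒ ω_c¹/ω_s¹ = 19/54
Stage 2: N_ring = 30 + 2·19 = 68
Stage 2: 30(ω_s−ω_c) = −68(ω_r−ω_c),  ω_s=0, ω_r=1
Stage 2: 30(0−ω_c) = −68(1−ω_c)  ⇒  98ω_c = 68  ⇒  ω_c = 34/49
  ⇒ ω_c²/ω_r² = 34/49
Coupling ω_r² = ω_c¹ ⇒ overall = 19/54 × 34/49 = 323/1323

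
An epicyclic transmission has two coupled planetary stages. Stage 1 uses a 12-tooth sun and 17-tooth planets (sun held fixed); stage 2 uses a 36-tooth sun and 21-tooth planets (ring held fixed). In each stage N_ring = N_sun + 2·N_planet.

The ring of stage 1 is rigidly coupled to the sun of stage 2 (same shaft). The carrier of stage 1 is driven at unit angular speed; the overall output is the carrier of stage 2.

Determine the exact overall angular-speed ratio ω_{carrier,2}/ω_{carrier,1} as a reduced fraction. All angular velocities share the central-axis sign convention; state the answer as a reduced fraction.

174/437

Stage 1: N_ring = 12 + 2·17 = 46
Stage 1: 12(ω_s−ω_c) = −46(ω_r−ω_c),  ω_s=0, ω_c=1
Stage 1: ω_r = 1 − (12/46)(0−1) = 29/23
  ⇒ ω_r¹/ω_c¹ = 29/23
Stage 2: N_ring = 36 + 2·21 = 78
Stage 2: 36(ω_s−ω_c) = −78(ω_r−ω_c),  ω_r=0, ω_s=1
Stage 2: 36(1−ω_c) = −78(0−ω_c)  ⇒  114ω_c = 36  ⇒  ω_c = 6/19
  ⇒ ω_c²/ω_s² = 6/19
Coupling ω_s² = ω_r¹ ⇒ overall = 29/23 × 6/19 = 174/437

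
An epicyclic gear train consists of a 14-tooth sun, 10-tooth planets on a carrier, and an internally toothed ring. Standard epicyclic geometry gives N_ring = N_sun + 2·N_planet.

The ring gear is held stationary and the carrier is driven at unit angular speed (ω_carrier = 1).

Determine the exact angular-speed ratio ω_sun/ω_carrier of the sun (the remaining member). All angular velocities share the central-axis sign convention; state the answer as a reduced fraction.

24/7

N_ring = 14 + 2·10 = 34
14(ω_s−ω_c) = −34(ω_r−ω_c),  ω_r=0, ω_c=1
ω_s = 1 − (34/14)(0−1) = 24/7
ω_s/ω_c = 24/7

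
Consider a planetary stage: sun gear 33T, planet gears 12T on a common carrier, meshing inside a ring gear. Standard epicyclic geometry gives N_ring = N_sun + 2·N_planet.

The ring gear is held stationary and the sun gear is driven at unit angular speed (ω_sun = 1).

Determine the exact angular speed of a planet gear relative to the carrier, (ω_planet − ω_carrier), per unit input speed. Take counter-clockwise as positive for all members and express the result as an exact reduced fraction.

N_ring = 33 + 2·12 = 57
33(ω_s−ω_c) = −57(ω_r−ω_c),  ω_r=0, ω_s=1
33(1−ω_c) = −57(0−ω_c)  ⇒  90ω_c = 33  ⇒  ω_c = 11/30
sun–planet: 33·(1−11/30) = −12·(ω_p−ω_c)  ⇒  ω_p−ω_c = −(33/12)·(19/30) = -209/120

-209/120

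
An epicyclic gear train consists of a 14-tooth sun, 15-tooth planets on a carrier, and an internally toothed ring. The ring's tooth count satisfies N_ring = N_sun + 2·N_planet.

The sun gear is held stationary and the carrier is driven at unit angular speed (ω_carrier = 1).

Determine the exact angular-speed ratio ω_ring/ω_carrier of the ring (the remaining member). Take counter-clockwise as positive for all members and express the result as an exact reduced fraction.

29/22

N_ring = 14 + 2·15 = 44
14(ω_s−ω_c) = −44(ω_r−ω_c),  ω_s=0, ω_c=1
ω_r = 1 − (14/44)(0−1) = 29/22
ω_r/ω_c = 29/22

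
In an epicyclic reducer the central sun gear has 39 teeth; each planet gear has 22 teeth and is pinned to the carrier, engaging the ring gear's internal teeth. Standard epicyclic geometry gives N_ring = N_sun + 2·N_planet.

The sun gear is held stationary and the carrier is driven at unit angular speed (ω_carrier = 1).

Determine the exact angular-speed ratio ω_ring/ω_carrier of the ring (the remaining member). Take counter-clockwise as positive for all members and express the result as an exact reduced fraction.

122/83

N_ring = 39 + 2·22 = 83
39(ω_s−ω_c) = −83(ω_r−ω_c),  ω_s=0, ω_c=1
ω_r = 1 − (39/83)(0−1) = 122/83
ω_r/ω_c = 122/83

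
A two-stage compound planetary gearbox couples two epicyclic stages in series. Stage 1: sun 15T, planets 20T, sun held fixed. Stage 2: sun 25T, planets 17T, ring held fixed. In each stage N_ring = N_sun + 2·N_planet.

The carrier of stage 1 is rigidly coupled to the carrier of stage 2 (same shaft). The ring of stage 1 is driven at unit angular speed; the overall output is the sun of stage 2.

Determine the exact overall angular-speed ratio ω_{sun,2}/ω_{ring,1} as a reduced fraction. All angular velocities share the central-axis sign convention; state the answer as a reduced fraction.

66/25

Stage 1: N_ring = 15 + 2·20 = 55
Stage 1: 15(ω_s−ω_c) = −55(ω_r−ω_c),  ω_s=0, ω_r=1
Stage 1: 15(0−ω_c) = −55(1−ω_c)  ⇒  70ω_c = 55  ⇒  ω_c = 11/14
  ⇒ ω_c¹/ω_r¹ = 11/14
Stage 2: N_ring = 25 + 2·17 = 59
Stage 2: 25(ω_s−ω_c) = −59(ω_r−ω_c),  ω_r=0, ω_c=1
Stage 2: ω_s = 1 − (59/25)(0−1) = 84/25
  ⇒ ω_s²/ω_c² = 84/25
Coupling ω_c² = ω_c¹ ⇒ overall = 11/14 × 84/25 = 66/25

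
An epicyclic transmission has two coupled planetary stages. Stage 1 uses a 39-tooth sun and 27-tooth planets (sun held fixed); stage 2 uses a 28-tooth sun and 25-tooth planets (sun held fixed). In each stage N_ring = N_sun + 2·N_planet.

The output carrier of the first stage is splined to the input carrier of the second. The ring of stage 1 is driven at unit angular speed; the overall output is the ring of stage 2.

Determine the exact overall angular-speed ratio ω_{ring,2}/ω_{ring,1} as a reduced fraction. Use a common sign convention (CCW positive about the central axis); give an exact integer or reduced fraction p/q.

1643/1716

Stage 1: N_ring = 39 + 2·27 = 93
Stage 1: 39(ω_s−ω_c) = −93(ω_r−ω_c),  ω_s=0, ω_r=1
Stage 1: 39(0−ω_c) = −93(1−ω_c)  ⇒  132ω_c = 93  ⇒  ω_c = 31/44
  ⇒ ω_c¹/ω_r¹ = 31/44
Stage 2: N_ring = 28 + 2·25 = 78
Stage 2: 28(ω_s−ω_c) = −78(ω_r−ω_c),  ω_s=0, ω_c=1
Stage 2: ω_r = 1 − (28/78)(0−1) = 53/39
  ⇒ ω_r²/ω_c² = 53/39
Coupling ω_c² = ω_c¹ ⇒ overall = 31/44 × 53/39 = 1643/1716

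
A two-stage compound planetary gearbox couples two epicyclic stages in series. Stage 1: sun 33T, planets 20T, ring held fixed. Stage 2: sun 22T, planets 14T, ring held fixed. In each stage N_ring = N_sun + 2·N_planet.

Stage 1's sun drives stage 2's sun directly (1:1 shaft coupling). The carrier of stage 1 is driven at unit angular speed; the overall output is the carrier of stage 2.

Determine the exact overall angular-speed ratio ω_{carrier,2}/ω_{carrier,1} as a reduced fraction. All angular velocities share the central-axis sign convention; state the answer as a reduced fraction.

Stage 1: N_ring = 33 + 2·20 = 73
Stage 1: 33(ω_s−ω_c) = −73(ω_r−ω_c),  ω_r=0, ω_c=1
Stage 1: ω_s = 1 − (73/33)(0−1) = 106/33
  ⇒ ω_s¹/ω_c¹ = 106/33
Stage 2: N_ring = 22 + 2·14 = 50
Stage 2: 22(ω_s−ω_c) = −50(ω_r−ω_c),  ω_r=0, ω_s=1
Stage 2: 22(1−ω_c) = −50(0−ω_c)  ⇒  72ω_c = 22  ⇒  ω_c = 11/36
  ⇒ ω_c²/ω_s² = 11/36
Coupling ω_s² = ω_s¹ ⇒ overall = 106/33 × 11/36 = 53/54

53/54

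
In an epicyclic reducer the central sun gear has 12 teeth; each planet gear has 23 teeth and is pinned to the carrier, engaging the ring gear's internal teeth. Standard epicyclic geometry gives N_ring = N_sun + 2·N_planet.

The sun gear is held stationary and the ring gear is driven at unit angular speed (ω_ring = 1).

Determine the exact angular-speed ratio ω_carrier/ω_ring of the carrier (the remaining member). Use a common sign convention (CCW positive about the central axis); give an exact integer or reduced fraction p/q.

29/35

N_ring = 12 + 2·23 = 58
12(ω_s−ω_c) = −58(ω_r−ω_c),  ω_s=0, ω_r=1
12(0−ω_c) = −58(1−ω_c)  ⇒  70ω_c = 58  ⇒  ω_c = 29/35
ω_c/ω_r = 29/35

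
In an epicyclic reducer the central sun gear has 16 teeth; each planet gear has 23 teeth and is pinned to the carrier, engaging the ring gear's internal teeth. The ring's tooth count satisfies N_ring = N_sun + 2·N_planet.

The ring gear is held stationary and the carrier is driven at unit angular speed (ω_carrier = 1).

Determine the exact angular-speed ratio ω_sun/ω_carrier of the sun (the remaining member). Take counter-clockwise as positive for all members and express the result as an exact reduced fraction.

39/8

N_ring = 16 + 2·23 = 62
16(ω_s−ω_c) = −62(ω_r−ω_c),  ω_r=0, ω_c=1
ω_s = 1 − (62/16)(0−1) = 39/8
ω_s/ω_c = 39/8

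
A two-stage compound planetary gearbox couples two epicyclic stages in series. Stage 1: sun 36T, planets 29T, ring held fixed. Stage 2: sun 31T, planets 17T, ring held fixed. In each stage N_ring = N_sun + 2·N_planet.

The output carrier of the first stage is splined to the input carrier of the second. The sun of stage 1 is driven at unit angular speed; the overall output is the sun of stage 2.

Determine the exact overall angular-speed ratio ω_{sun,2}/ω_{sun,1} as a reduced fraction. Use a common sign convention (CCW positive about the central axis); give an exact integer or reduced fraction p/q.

1728/2015

Stage 1: N_ring = 36 + 2·29 = 94
Stage 1: 36(ω_s−ω_c) = −94(ω_r−ω_c),  ω_r=0, ω_s=1
Stage 1: 36(1−ω_c) = −94(0−ω_c)  ⇒  130ω_c = 36  ⇒  ω_c = 18/65
  ⇒ ω_c¹/ω_s¹ = 18/65
Stage 2: N_ring = 31 + 2·17 = 65
Stage 2: 31(ω_s−ω_c) = −65(ω_r−ω_c),  ω_r=0, ω_c=1
Stage 2: ω_s = 1 − (65/31)(0−1) = 96/31
  ⇒ ω_s²/ω_c² = 96/31
Coupling ω_c² = ω_c¹ ⇒ overall = 18/65 × 96/31 = 1728/2015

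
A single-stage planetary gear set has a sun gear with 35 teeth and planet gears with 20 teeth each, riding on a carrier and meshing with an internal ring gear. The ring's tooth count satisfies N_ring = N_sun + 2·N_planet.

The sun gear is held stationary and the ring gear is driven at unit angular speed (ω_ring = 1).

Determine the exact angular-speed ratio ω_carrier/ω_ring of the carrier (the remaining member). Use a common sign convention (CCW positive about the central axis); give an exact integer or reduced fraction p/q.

15/22

N_ring = 35 + 2·20 = 75
35(ω_s−ω_c) = −75(ω_r−ω_c),  ω_s=0, ω_r=1
35(0−ω_c) = −75(1−ω_c)  ⇒  110ω_c = 75  ⇒  ω_c = 15/22
ω_c/ω_r = 15/22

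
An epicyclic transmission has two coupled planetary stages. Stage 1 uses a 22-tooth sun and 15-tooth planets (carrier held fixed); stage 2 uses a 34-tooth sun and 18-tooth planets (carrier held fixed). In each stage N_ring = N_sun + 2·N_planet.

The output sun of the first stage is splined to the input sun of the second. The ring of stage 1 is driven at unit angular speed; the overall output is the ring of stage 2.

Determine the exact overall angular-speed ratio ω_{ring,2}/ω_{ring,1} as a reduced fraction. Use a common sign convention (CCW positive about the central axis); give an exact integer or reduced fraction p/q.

442/385

Stage 1: N_ring = 22 + 2·15 = 52
Stage 1: 22(ω_s−ω_c) = −52(ω_r−ω_c),  ω_c=0, ω_r=1
Stage 1: ω_s = 0 − (52/22)(1−0) = -26/11
  ⇒ ω_s¹/ω_r¹ = -26/11
Stage 2: N_ring = 34 + 2·18 = 70
Stage 2: 34(ω_s−ω_c) = −70(ω_r−ω_c),  ω_c=0, ω_s=1
Stage 2: ω_r = 0 − (34/70)(1−0) = -17/35
  ⇒ ω_r²/ω_s² = -17/35
Coupling ω_s² = ω_s¹ ⇒ overall = -26/11 × -17/35 = 442/385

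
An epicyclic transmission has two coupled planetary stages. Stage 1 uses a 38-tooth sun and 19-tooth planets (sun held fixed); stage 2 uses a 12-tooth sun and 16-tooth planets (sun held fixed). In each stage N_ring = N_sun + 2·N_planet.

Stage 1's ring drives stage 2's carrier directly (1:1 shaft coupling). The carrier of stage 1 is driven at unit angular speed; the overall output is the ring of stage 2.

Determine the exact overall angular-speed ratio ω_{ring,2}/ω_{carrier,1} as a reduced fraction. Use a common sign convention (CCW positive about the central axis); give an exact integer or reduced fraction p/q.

21/11

Stage 1: N_ring = 38 + 2·19 = 76
Stage 1: 38(ω_s−ω_c) = −76(ω_r−ω_c),  ω_s=0, ω_c=1
Stage 1: ω_r = 1 − (38/76)(0−1) = 3/2
  ⇒ ω_r¹/ω_c¹ = 3/2
Stage 2: N_ring = 12 + 2·16 = 44
Stage 2: 12(ω_s−ω_c) = −44(ω_r−ω_c),  ω_s=0, ω_c=1
Stage 2: ω_r = 1 − (12/44)(0−1) = 14/11
  ⇒ ω_r²/ω_c² = 14/11
Coupling ω_c² = ω_r¹ ⇒ overall = 3/2 × 14/11 = 21/11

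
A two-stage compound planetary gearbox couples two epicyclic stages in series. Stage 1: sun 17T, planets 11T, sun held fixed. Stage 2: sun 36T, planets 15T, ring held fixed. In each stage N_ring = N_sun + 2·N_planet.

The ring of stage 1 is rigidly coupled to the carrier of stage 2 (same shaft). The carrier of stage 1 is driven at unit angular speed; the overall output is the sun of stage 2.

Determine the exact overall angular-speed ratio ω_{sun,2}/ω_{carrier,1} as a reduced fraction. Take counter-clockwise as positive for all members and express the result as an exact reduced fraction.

Stage 1: N_ring = 17 + 2·11 = 39
Stage 1: 17(ω_s−ω_c) = −39(ω_r−ω_c),  ω_s=0, ω_c=1
Stage 1: ω_r = 1 − (17/39)(0−1) = 56/39
  ⇒ ω_r¹/ω_c¹ = 56/39
Stage 2: N_ring = 36 + 2·15 = 66
Stage 2: 36(ω_s−ω_c) = −66(ω_r−ω_c),  ω_r=0, ω_c=1
Stage 2: ω_s = 1 − (66/36)(0−1) = 17/6
  ⇒ ω_s²/ω_c² = 17/6
Coupling ω_c² = ω_r¹ ⇒ overall = 56/39 × 17/6 = 476/117

476/117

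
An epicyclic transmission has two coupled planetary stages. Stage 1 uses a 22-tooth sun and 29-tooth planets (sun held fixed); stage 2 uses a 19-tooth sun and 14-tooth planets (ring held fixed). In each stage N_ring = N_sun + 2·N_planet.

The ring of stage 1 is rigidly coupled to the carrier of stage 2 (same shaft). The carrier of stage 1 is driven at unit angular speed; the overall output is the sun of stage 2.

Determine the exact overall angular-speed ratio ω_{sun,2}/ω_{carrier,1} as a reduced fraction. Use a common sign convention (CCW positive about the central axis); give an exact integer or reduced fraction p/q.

Stage 1: N_ring = 22 + 2·29 = 80
Stage 1: 22(ω_s−ω_c) = −80(ω_r−ω_c),  ω_s=0, ω_c=1
Stage 1: ω_r = 1 − (22/80)(0−1) = 51/40
  ⇒ ω_r¹/ω_c¹ = 51/40
Stage 2: N_ring = 19 + 2·14 = 47
Stage 2: 19(ω_s−ω_c) = −47(ω_r−ω_c),  ω_r=0, ω_c=1
Stage 2: ω_s = 1 − (47/19)(0−1) = 66/19
  ⇒ ω_s²/ω_c² = 66/19
Coupling ω_c² = ω_r¹ ⇒ overall = 51/40 × 66/19 = 1683/380

1683/380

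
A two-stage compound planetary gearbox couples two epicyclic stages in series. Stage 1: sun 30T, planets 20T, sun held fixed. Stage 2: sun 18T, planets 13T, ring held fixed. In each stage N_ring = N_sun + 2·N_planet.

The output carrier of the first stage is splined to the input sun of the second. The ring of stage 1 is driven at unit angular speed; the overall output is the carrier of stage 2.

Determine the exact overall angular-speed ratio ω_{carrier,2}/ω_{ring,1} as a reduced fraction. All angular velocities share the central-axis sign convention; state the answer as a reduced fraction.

Stage 1: N_ring = 30 + 2·20 = 70
Stage 1: 30(ω_s−ω_c) = −70(ω_r−ω_c),  ω_s=0, ω_r=1
Stage 1: 30(0−ω_c) = −70(1−ω_c)  ⇒  100ω_c = 70  ⇒  ω_c = 7/10
  ⇒ ω_c¹/ω_r¹ = 7/10
Stage 2: N_ring = 18 + 2·13 = 44
Stage 2: 18(ω_s−ω_c) = −44(ω_r−ω_c),  ω_r=0, ω_s=1
Stage 2: 18(1−ω_c) = −44(0−ω_c)  ⇒  62ω_c = 18  ⇒  ω_c = 9/31
  ⇒ ω_c²/ω_s² = 9/31
Coupling ω_s² = ω_c¹ ⇒ overall = 7/10 × 9/31 = 63/310

63/310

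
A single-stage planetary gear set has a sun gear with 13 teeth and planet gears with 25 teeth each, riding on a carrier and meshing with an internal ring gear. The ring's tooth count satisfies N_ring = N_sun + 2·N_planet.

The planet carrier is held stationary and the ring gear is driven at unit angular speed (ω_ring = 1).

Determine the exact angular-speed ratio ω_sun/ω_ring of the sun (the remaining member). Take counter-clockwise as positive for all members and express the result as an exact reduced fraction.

N_ring = 13 + 2·25 = 63
13(ω_s−ω_c) = −63(ω_r−ω_c),  ω_c=0, ω_r=1
ω_s = 0 − (63/13)(1−0) = -63/13
ω_s/ω_r = -63/13

-63/13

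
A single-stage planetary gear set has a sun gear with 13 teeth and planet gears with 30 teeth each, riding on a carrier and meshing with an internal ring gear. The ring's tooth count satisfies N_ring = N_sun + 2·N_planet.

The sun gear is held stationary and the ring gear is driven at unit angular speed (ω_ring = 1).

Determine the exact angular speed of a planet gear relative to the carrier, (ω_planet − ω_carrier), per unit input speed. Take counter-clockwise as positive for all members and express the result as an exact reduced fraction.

949/2580

N_ring = 13 + 2·30 = 73
13(ω_s−ω_c) = −73(ω_r−ω_c),  ω_s=0, ω_r=1
13(0−ω_c) = −73(1−ω_c)  ⇒  86ω_c = 73  ⇒  ω_c = 73/86
sun–planet: 13·(0−73/86) = −30·(ω_p−ω_c)  ⇒  ω_p−ω_c = −(13/30)·(-73/86) = 949/2580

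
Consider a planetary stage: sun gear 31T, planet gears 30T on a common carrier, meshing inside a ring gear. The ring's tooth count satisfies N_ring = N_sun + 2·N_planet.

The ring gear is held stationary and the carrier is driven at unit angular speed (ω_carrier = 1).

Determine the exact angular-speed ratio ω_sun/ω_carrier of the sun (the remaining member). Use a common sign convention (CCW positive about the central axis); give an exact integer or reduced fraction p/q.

N_ring = 31 + 2·30 = 91
31(ω_s−ω_c) = −91(ω_r−ω_c),  ω_r=0, ω_c=1
ω_s = 1 − (91/31)(0−1) = 122/31
ω_s/ω_c = 122/31

122/31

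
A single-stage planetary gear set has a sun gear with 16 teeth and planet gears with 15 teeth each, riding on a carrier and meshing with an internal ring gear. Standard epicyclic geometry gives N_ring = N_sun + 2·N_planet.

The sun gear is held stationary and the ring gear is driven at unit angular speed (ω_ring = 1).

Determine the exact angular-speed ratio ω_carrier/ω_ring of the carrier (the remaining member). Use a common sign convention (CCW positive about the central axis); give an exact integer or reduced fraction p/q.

N_ring = 16 + 2·15 = 46
16(ω_s−ω_c) = −46(ω_r−ω_c),  ω_s=0, ω_r=1
16(0−ω_c) = −46(1−ω_c)  ⇒  62ω_c = 46  ⇒  ω_c = 23/31
ω_c/ω_r = 23/31

23/31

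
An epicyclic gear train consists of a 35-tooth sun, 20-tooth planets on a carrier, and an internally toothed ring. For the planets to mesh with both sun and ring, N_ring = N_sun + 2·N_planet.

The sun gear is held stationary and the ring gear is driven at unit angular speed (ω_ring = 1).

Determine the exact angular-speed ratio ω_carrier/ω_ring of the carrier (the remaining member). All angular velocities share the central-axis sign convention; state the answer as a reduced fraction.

15/22

N_ring = 35 + 2·20 = 75
35(ω_s−ω_c) = −75(ω_r−ω_c),  ω_s=0, ω_r=1
35(0−ω_c) = −75(1−ω_c)  ⇒  110ω_c = 75  ⇒  ω_c = 15/22
ω_c/ω_r = 15/22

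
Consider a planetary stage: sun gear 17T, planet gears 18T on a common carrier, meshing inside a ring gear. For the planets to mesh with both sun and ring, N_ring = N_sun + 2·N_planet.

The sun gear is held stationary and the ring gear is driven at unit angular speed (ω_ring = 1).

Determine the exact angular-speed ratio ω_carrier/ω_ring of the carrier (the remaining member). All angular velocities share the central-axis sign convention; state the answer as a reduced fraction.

53/70

N_ring = 17 + 2·18 = 53
17(ω_s−ω_c) = −53(ω_r−ω_c),  ω_s=0, ω_r=1
17(0−ω_c) = −53(1−ω_c)  ⇒  70ω_c = 53  ⇒  ω_c = 53/70
ω_c/ω_r = 53/70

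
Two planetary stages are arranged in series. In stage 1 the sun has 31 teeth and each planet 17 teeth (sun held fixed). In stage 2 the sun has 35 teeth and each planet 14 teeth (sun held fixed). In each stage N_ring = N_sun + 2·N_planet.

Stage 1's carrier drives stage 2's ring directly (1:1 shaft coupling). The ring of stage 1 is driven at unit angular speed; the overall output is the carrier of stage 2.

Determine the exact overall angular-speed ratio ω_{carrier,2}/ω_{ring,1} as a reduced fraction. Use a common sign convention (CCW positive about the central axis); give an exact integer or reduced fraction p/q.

195/448

Stage 1: N_ring = 31 + 2·17 = 65
Stage 1: 31(ω_s−ω_c) = −65(ω_r−ω_c),  ω_s=0, ω_r=1
Stage 1: 31(0−ω_c) = −65(1−ω_c)  ⇒  96ω_c = 65  ⇒  ω_c = 65/96
  ⇒ ω_c¹/ω_r¹ = 65/96
Stage 2: N_ring = 35 + 2·14 = 63
Stage 2: 35(ω_s−ω_c) = −63(ω_r−ω_c),  ω_s=0, ω_r=1
Stage 2: 35(0−ω_c) = −63(1−ω_c)  ⇒  98ω_c = 63  ⇒  ω_c = 9/14
  ⇒ ω_c²/ω_r² = 9/14
Coupling ω_r² = ω_c¹ ⇒ overall = 65/96 × 9/14 = 195/448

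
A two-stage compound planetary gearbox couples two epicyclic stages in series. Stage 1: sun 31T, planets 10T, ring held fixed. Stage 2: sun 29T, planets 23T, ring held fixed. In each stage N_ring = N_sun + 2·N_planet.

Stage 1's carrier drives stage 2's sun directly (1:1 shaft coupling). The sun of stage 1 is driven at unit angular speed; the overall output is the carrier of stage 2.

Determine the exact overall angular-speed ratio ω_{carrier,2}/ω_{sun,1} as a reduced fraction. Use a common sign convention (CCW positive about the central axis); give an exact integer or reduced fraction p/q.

Stage 1: N_ring = 31 + 2·10 = 51
Stage 1: 31(ω_s−ω_c) = −51(ω_r−ω_c),  ω_r=0, ω_s=1
Stage 1: 31(1−ω_c) = −51(0−ω_c)  ⇒  82ω_c = 31  ⇒  ω_c = 31/82
  ⇒ ω_c¹/ω_s¹ = 31/82
Stage 2: N_ring = 29 + 2·23 = 75
Stage 2: 29(ω_s−ω_c) = −75(ω_r−ω_c),  ω_r=0, ω_s=1
Stage 2: 29(1−ω_c) = −75(0−ω_c)  ⇒  104ω_c = 29  ⇒  ω_c = 29/104
  ⇒ ω_c²/ω_s² = 29/104
Coupling ω_s² = ω_c¹ ⇒ overall = 31/82 × 29/104 = 899/8528

899/8528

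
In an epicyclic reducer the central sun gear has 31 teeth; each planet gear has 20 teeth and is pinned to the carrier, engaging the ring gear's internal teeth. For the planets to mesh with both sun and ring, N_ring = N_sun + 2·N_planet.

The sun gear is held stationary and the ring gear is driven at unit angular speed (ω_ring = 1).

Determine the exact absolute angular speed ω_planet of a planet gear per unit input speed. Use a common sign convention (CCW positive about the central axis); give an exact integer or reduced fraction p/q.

71/40

N_ring = 31 + 2·20 = 71
31(ω_s−ω_c) = −71(ω_r−ω_c),  ω_s=0, ω_r=1
31(0−ω_c) = −71(1−ω_c)  ⇒  102ω_c = 71  ⇒  ω_c = 71/102
sun–planet: 31·(0−71/102) = −20·(ω_p−ω_c)  ⇒  ω_p−ω_c = −(31/20)·(-71/102) = 2201/2040
ω_p = 71/102 + 2201/2040 = 71/40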